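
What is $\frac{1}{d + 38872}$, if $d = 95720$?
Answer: $\frac{1}{134592} \approx 7.4299 \cdot 10^{-6}$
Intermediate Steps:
$\frac{1}{d + 38872} = \frac{1}{95720 + 38872} = \frac{1}{134592}$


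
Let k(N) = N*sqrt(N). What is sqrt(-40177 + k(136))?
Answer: sqrt(-40177 + 272*sqrt(34)) ≈ 196.45*I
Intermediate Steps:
k(N) = N**(3/2)
sqrt(-40177 + k(136)) = sqrt(-40177 + 136**(3/2)) = sqrt(-40177 + 272*sqrt(34))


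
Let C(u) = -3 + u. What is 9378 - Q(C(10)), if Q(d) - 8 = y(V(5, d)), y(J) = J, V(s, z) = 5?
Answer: 9365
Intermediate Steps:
Q(d) = 13 (Q(d) = 8 + 5 = 13)
9378 - Q(C(10)) = 9378 - 1*13 = 9378 - 13 = 9365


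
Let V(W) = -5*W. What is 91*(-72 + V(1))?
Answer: -7007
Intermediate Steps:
91*(-72 + V(1)) = 91*(-72 - 5*1) = 91*(-72 - 5) = 91*(-77) = -7007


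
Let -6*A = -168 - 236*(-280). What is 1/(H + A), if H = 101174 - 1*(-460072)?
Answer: 3/1650782 ≈ 1.8173e-6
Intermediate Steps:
H = 561246 (H = 101174 + 460072 = 561246)
A = -32956/3 (A = -(-168 - 236*(-280))/6 = -(-168 + 66080)/6 = -⅙*65912 = -32956/3 ≈ -10985.)
1/(H + A) = 1/(561246 - 32956/3) = 1/(1650782/3) = 3/1650782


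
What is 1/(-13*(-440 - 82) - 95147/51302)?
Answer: 51302/348040225 ≈ 0.00014740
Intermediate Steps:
1/(-13*(-440 - 82) - 95147/51302) = 1/(-13*(-522) - 95147*1/51302) = 1/(6786 - 95147/51302) = 1/(348040225/51302) = 51302/348040225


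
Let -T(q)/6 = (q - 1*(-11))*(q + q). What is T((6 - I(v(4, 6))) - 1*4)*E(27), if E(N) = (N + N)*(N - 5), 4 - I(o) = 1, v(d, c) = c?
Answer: 142560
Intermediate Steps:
I(o) = 3 (I(o) = 4 - 1*1 = 4 - 1 = 3)
E(N) = 2*N*(-5 + N) (E(N) = (2*N)*(-5 + N) = 2*N*(-5 + N))
T(q) = -12*q*(11 + q) (T(q) = -6*(q - 1*(-11))*(q + q) = -6*(q + 11)*2*q = -6*(11 + q)*2*q = -12*q*(11 + q))
T((6 - I(v(4, 6))) - 1*4)*E(27) = (-12*((6 - 1*3) - 1*4)*(11 + ((6 - 1*3) - 1*4)))*(2*27*(-5 + 27)) = (-12*((6 - 3) - 4)*(11 + ((6 - 3) - 4)))*(2*27*22) = -12*(3 - 4)*(11 + (3 - 4))*1188 = -12*(-1)*(11 - 1)*1188 = -12*(-1)*10*1188 = 120*1188 = 142560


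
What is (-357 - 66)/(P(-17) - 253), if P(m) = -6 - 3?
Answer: 423/262 ≈ 1.6145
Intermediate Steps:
P(m) = -9
(-357 - 66)/(P(-17) - 253) = (-357 - 66)/(-9 - 253) = -423/(-262) = -423*(-1/262) = 423/262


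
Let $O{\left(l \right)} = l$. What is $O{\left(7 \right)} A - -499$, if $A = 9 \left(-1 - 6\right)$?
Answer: $58$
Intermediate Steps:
$A = -63$ ($A = 9 \left(-1 - 6\right) = 9 \left(-7\right) = -63$)
$O{\left(7 \right)} A - -499 = 7 \left(-63\right) - -499 = -441 + 499 = 58$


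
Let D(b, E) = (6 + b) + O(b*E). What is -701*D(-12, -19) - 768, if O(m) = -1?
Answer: 4139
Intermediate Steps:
D(b, E) = 5 + b (D(b, E) = (6 + b) - 1 = 5 + b)
-701*D(-12, -19) - 768 = -701*(5 - 12) - 768 = -701*(-7) - 768 = 4907 - 768 = 4139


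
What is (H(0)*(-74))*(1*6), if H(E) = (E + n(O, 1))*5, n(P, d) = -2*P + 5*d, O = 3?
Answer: 2220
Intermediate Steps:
H(E) = -5 + 5*E (H(E) = (E + (-2*3 + 5*1))*5 = (E + (-6 + 5))*5 = (E - 1)*5 = (-1 + E)*5 = -5 + 5*E)
(H(0)*(-74))*(1*6) = ((-5 + 5*0)*(-74))*(1*6) = ((-5 + 0)*(-74))*6 = -5*(-74)*6 = 370*6 = 2220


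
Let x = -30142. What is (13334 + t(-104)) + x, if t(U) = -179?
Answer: -16987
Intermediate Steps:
(13334 + t(-104)) + x = (13334 - 179) - 30142 = 13155 - 30142 = -16987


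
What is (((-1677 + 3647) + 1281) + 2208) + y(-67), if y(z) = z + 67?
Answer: 5459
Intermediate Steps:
y(z) = 67 + z
(((-1677 + 3647) + 1281) + 2208) + y(-67) = (((-1677 + 3647) + 1281) + 2208) + (67 - 67) = ((1970 + 1281) + 2208) + 0 = (3251 + 2208) + 0 = 5459 + 0 = 5459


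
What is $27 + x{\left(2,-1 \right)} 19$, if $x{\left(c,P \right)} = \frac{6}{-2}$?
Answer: $-30$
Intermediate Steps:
$x{\left(c,P \right)} = -3$ ($x{\left(c,P \right)} = 6 \left(- \frac{1}{2}\right) = -3$)
$27 + x{\left(2,-1 \right)} 19 = 27 - 57 = -30$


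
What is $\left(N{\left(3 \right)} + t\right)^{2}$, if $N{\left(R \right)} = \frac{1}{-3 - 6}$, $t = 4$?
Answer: $\frac{1225}{81} \approx 15.123$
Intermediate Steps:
$N{\left(R \right)} = - \frac{1}{9}$ ($N{\left(R \right)} = \frac{1}{-9} = - \frac{1}{9}$)
$\left(N{\left(3 \right)} + t\right)^{2} = \left(- \frac{1}{9} + 4\right)^{2} = \left(\frac{35}{9}\right)^{2} = \frac{1225}{81}$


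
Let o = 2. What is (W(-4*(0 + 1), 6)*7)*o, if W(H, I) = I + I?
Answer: 168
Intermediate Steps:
W(H, I) = 2*I
(W(-4*(0 + 1), 6)*7)*o = ((2*6)*7)*2 = (12*7)*2 = 84*2 = 168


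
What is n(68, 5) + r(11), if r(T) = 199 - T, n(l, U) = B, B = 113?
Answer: 301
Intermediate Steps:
n(l, U) = 113
n(68, 5) + r(11) = 113 + (199 - 1*11) = 113 + (199 - 11) = 113 + 188 = 301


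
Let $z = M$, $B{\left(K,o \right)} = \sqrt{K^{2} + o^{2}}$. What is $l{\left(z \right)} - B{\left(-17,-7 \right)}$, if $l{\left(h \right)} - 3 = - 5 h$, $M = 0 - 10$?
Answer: $53 - 13 \sqrt{2} \approx 34.615$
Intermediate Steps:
$M = -10$
$z = -10$
$l{\left(h \right)} = 3 - 5 h$
$l{\left(z \right)} - B{\left(-17,-7 \right)} = \left(3 - -50\right) - \sqrt{\left(-17\right)^{2} + \left(-7\right)^{2}} = \left(3 + 50\right) - \sqrt{289 + 49} = 53 - \sqrt{338} = 53 - 13 \sqrt{2}$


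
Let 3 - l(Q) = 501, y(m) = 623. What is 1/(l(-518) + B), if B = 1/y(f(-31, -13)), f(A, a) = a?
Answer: -623/310253 ≈ -0.0020080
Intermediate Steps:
l(Q) = -498 (l(Q) = 3 - 1*501 = 3 - 501 = -498)
B = 1/623 ≈ 0.0016051
1/(l(-518) + B) = 1/(-498 + 1/623) = 1/(-310253/623) = -623/310253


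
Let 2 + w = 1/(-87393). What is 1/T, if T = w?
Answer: -87393/174787 ≈ -0.50000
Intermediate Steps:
w = -174787/87393 (w = -2 + 1/(-87393) = -2 - 1/87393 = -174787/87393 ≈ -2.0000)
T = -174787/87393 ≈ -2.0000
1/T = 1/(-174787/87393) = -87393/174787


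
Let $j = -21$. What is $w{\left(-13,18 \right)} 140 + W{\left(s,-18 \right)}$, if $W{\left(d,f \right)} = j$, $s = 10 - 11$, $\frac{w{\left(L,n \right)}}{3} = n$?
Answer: $7539$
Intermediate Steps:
$w{\left(L,n \right)} = 3 n$
$s = -1$
$W{\left(d,f \right)} = -21$
$w{\left(-13,18 \right)} 140 + W{\left(s,-18 \right)} = 3 \cdot 18 \cdot 140 - 21 = 54 \cdot 140 - 21 = 7560 - 21 = 7539$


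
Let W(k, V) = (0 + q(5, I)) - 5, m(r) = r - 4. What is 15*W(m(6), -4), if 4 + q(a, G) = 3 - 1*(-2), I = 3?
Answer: -60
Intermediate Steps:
m(r) = -4 + r
q(a, G) = 1 (q(a, G) = -4 + (3 - 1*(-2)) = -4 + (3 + 2) = -4 + 5 = 1)
W(k, V) = -4 (W(k, V) = (0 + 1) - 5 = 1 - 5 = -4)
15*W(m(6), -4) = 15*(-4) = -60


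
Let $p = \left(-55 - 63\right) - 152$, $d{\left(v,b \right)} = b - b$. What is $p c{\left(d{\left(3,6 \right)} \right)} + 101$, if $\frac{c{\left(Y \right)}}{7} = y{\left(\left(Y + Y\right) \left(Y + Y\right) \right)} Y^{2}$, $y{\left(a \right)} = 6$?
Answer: $101$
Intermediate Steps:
$d{\left(v,b \right)} = 0$
$c{\left(Y \right)} = 42 Y^{2}$ ($c{\left(Y \right)} = 7 \cdot 6 Y^{2} = 42 Y^{2}$)
$p = -270$ ($p = -118 - 152 = -270$)
$p c{\left(d{\left(3,6 \right)} \right)} + 101 = - 270 \cdot 42 \cdot 0^{2} + 101 = - 270 \cdot 42 \cdot 0 + 101 = \left(-270\right) 0 + 101 = 0 + 101 = 101$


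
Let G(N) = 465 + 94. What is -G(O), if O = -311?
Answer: -559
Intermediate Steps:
G(N) = 559
-G(O) = -1*559 = -559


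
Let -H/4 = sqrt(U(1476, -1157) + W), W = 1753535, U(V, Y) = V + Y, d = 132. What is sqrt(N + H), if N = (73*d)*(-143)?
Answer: 2*sqrt(-344487 - sqrt(1753854)) ≈ 1176.1*I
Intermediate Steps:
H = -4*sqrt(1753854) (H = -4*sqrt((1476 - 1157) + 1753535) = -4*sqrt(319 + 1753535) = -4*sqrt(1753854) ≈ -5297.3)
N = -1377948 (N = (73*132)*(-143) = 9636*(-143) = -1377948)
sqrt(N + H) = sqrt(-1377948 - 4*sqrt(1753854))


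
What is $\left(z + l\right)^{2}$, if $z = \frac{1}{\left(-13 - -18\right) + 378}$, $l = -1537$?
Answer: $\frac{346532368900}{146689} \approx 2.3624 \cdot 10^{6}$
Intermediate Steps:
$z = \frac{1}{383}$ ($z = \frac{1}{\left(-13 + 18\right) + 378} = \frac{1}{5 + 378} = \frac{1}{383} \approx 0.002611$)
$\left(z + l\right)^{2} = \left(\frac{1}{383} - 1537\right)^{2} = \left(- \frac{588670}{383}\right)^{2} = \frac{346532368900}{146689}$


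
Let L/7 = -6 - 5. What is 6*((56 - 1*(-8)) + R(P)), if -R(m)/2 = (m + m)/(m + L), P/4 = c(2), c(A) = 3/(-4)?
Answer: 3831/10 ≈ 383.10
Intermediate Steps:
c(A) = -¾ (c(A) = 3*(-¼) = -¾)
L = -77 (L = 7*(-6 - 5) = 7*(-11) = -77)
P = -3 (P = 4*(-¾) = -3)
R(m) = -4*m/(-77 + m) (R(m) = -2*(m + m)/(m - 77) = -2*2*m/(-77 + m) = -4*m/(-77 + m))
6*((56 - 1*(-8)) + R(P)) = 6*((56 - 1*(-8)) - 4*(-3)/(-77 - 3)) = 6*((56 + 8) - 4*(-3)/(-80)) = 6*(64 - 4*(-3)*(-1/80)) = 6*(64 - 3/20) = 6*(1277/20) = 3831/10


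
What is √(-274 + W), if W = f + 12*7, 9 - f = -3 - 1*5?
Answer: I*√173 ≈ 13.153*I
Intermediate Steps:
f = 17 (f = 9 - (-3 - 1*5) = 9 - (-3 - 5) = 9 - 1*(-8) = 9 + 8 = 17)
W = 101 (W = 17 + 12*7 = 17 + 84 = 101)
√(-274 + W) = √(-274 + 101) = √(-173) = I*√173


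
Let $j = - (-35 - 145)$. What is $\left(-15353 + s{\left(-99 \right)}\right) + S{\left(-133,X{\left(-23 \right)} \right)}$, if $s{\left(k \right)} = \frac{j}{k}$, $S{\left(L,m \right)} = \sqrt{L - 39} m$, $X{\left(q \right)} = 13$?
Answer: $- \frac{168903}{11} + 26 i \sqrt{43} \approx -15355.0 + 170.49 i$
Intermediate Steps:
$j = 180$ ($j = \left(-1\right) \left(-180\right) = 180$)
$S{\left(L,m \right)} = m \sqrt{-39 + L}$ ($S{\left(L,m \right)} = \sqrt{-39 + L} m = m \sqrt{-39 + L}$)
$s{\left(k \right)} = \frac{180}{k}$
$\left(-15353 + s{\left(-99 \right)}\right) + S{\left(-133,X{\left(-23 \right)} \right)} = \left(-15353 + \frac{180}{-99}\right) + 13 \sqrt{-39 - 133} = \left(-15353 + 180 \left(- \frac{1}{99}\right)\right) + 13 \sqrt{-172} = \left(-15353 - \frac{20}{11}\right) + 13 \cdot 2 i \sqrt{43} = - \frac{168903}{11} + 26 i \sqrt{43}$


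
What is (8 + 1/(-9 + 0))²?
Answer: 5041/81 ≈ 62.235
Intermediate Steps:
(8 + 1/(-9 + 0))² = (8 + 1/(-9))² = (8 - ⅑)² = (71/9)² = 5041/81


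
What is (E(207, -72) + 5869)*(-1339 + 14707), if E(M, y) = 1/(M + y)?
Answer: 3530560096/45 ≈ 7.8457e+7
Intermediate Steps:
(E(207, -72) + 5869)*(-1339 + 14707) = (1/(207 - 72) + 5869)*(-1339 + 14707) = (1/135 + 5869)*13368 = (792316/135)*13368 = 3530560096/45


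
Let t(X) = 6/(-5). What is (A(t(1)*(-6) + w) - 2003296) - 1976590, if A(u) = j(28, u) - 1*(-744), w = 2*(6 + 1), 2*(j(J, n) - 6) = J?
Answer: -3979122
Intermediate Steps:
t(X) = -6/5 (t(X) = 6*(-⅕) = -6/5)
j(J, n) = 6 + J/2
w = 14 (w = 2*7 = 14)
A(u) = 764 (A(u) = (6 + (½)*28) - 1*(-744) = (6 + 14) + 744 = 20 + 744 = 764)
(A(t(1)*(-6) + w) - 2003296) - 1976590 = (764 - 2003296) - 1976590 = -2002532 - 1976590 = -3979122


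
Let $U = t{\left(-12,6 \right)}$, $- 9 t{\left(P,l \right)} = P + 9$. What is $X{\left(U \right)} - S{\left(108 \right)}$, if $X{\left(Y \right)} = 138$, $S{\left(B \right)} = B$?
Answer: $30$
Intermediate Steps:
$t{\left(P,l \right)} = -1 - \frac{P}{9}$ ($t{\left(P,l \right)} = - \frac{P + 9}{9} = - \frac{9 + P}{9} = -1 - \frac{P}{9}$)
$U = \frac{1}{3}$ ($U = -1 - - \frac{4}{3} = -1 + \frac{4}{3} = \frac{1}{3} \approx 0.33333$)
$X{\left(U \right)} - S{\left(108 \right)} = 138 - 108 = 30$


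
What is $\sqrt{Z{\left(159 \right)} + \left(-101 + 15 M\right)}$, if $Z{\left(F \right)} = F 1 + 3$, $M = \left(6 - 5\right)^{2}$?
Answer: $2 \sqrt{19} \approx 8.7178$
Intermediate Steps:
$M = 1$ ($M = 1^{2} = 1$)
$Z{\left(F \right)} = 3 + F$ ($Z{\left(F \right)} = F + 3 = 3 + F$)
$\sqrt{Z{\left(159 \right)} + \left(-101 + 15 M\right)} = \sqrt{\left(3 + 159\right) + \left(-101 + 15 \cdot 1\right)} = \sqrt{162 + \left(-101 + 15\right)} = \sqrt{162 - 86} = \sqrt{76} = 2 \sqrt{19}$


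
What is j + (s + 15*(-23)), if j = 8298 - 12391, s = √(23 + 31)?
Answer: -4438 + 3*√6 ≈ -4430.6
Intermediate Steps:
s = 3*√6 (s = √54 = 3*√6 ≈ 7.3485)
j = -4093
j + (s + 15*(-23)) = -4093 + (3*√6 + 15*(-23)) = -4093 + (3*√6 - 345) = -4093 + (-345 + 3*√6) = -4438 + 3*√6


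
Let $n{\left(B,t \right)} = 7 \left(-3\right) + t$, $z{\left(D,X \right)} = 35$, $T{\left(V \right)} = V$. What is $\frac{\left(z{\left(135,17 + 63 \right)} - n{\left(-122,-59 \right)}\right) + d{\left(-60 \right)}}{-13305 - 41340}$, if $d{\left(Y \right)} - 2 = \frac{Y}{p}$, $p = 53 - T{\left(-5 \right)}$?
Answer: $- \frac{1121}{528235} \approx -0.0021222$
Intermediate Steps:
$n{\left(B,t \right)} = -21 + t$
$p = 58$ ($p = 53 - -5 = 53 + 5 = 58$)
$d{\left(Y \right)} = 2 + \frac{Y}{58}$
$\frac{\left(z{\left(135,17 + 63 \right)} - n{\left(-122,-59 \right)}\right) + d{\left(-60 \right)}}{-13305 - 41340} = \frac{\left(35 - \left(-21 - 59\right)\right) + \left(2 + \frac{1}{58} \left(-60\right)\right)}{-13305 - 41340} = \frac{\left(35 - -80\right) + \left(2 - \frac{30}{29}\right)}{-54645} = \left(\left(35 + 80\right) + \frac{28}{29}\right) \left(- \frac{1}{54645}\right) = \left(115 + \frac{28}{29}\right) \left(- \frac{1}{54645}\right) = \frac{3363}{29} \left(- \frac{1}{54645}\right) = - \frac{1121}{528235}$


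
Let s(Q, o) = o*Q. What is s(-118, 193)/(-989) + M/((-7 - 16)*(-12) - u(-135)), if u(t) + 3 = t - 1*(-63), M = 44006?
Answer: 51515608/347139 ≈ 148.40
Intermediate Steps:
u(t) = 60 + t (u(t) = -3 + (t - 1*(-63)) = -3 + (t + 63) = -3 + (63 + t) = 60 + t)
s(Q, o) = Q*o
s(-118, 193)/(-989) + M/((-7 - 16)*(-12) - u(-135)) = -118*193/(-989) + 44006/((-7 - 16)*(-12) - (60 - 135)) = -22774*(-1/989) + 44006/(-23*(-12) - 1*(-75)) = 22774/989 + 44006/(276 + 75) = 22774/989 + 44006/351 = 51515608/347139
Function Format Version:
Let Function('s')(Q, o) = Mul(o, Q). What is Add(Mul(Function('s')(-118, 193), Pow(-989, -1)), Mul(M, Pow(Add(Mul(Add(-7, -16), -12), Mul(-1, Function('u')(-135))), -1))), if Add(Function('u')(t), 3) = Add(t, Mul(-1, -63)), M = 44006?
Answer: Rational(51515608, 347139) ≈ 148.40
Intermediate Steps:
Function('u')(t) = Add(60, t) (Function('u')(t) = Add(-3, Add(t, Mul(-1, -63))) = Add(-3, Add(t, 63)) = Add(-3, Add(63, t)) = Add(60, t))
Function('s')(Q, o) = Mul(Q, o)
Add(Mul(Function('s')(-118, 193), Pow(-989, -1)), Mul(M, Pow(Add(Mul(Add(-7, -16), -12), Mul(-1, Function('u')(-135))), -1))) = Add(Mul(Mul(-118, 193), Pow(-989, -1)), Mul(44006, Pow(Add(Mul(Add(-7, -16), -12), Mul(-1, Add(60, -135))), -1))) = Add(Mul(-22774, Rational(-1, 989)), Mul(44006, Pow(Add(Mul(-23, -12), Mul(-1, -75)), -1))) = Add(Rational(22774, 989), Mul(44006, Pow(Add(276, 75), -1))) = Add(Rational(22774, 989), Mul(44006, Pow(351, -1))) = Add(Rational(22774, 989), Mul(44006, Rational(1, 351))) = Add(Rational(22774, 989), Rational(44006, 351)) = Rational(51515608, 347139)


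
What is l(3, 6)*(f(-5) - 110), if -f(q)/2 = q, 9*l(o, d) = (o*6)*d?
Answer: -1200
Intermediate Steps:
l(o, d) = 2*d*o/3 (l(o, d) = ((o*6)*d)/9 = ((6*o)*d)/9 = (6*d*o)/9 = 2*d*o/3)
f(q) = -2*q
l(3, 6)*(f(-5) - 110) = ((⅔)*6*3)*(-2*(-5) - 110) = 12*(10 - 110) = 12*(-100) = -1200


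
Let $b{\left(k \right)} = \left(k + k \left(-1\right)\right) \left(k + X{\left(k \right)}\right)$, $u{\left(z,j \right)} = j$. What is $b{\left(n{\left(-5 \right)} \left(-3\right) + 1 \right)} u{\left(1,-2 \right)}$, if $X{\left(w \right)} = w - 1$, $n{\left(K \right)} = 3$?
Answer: $0$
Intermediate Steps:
$X{\left(w \right)} = -1 + w$ ($X{\left(w \right)} = w - 1 = -1 + w$)
$b{\left(k \right)} = 0$ ($b{\left(k \right)} = \left(k + k \left(-1\right)\right) \left(k + \left(-1 + k\right)\right) = \left(k - k\right) \left(-1 + 2 k\right) = 0 \left(-1 + 2 k\right) = 0$)
$b{\left(n{\left(-5 \right)} \left(-3\right) + 1 \right)} u{\left(1,-2 \right)} = 0 \left(-2\right) = 0$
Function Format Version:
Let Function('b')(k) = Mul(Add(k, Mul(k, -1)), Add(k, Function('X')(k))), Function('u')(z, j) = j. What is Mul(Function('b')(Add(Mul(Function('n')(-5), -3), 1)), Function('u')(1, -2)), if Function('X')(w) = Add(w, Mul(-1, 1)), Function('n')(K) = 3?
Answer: 0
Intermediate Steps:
Function('X')(w) = Add(-1, w) (Function('X')(w) = Add(w, -1) = Add(-1, w))
Function('b')(k) = 0 (Function('b')(k) = Mul(Add(k, Mul(k, -1)), Add(k, Add(-1, k))) = Mul(Add(k, Mul(-1, k)), Add(-1, Mul(2, k))) = Mul(0, Add(-1, Mul(2, k))) = 0)
Mul(Function('b')(Add(Mul(Function('n')(-5), -3), 1)), Function('u')(1, -2)) = Mul(0, -2) = 0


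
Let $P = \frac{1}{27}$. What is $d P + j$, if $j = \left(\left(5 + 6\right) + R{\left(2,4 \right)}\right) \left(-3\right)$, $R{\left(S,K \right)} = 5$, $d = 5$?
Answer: $- \frac{1291}{27} \approx -47.815$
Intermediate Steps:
$P = \frac{1}{27} \approx 0.037037$
$j = -48$ ($j = \left(\left(5 + 6\right) + 5\right) \left(-3\right) = \left(11 + 5\right) \left(-3\right) = 16 \left(-3\right) = -48$)
$d P + j = 5 \cdot \frac{1}{27} - 48 = \frac{5}{27} - 48 = - \frac{1291}{27}$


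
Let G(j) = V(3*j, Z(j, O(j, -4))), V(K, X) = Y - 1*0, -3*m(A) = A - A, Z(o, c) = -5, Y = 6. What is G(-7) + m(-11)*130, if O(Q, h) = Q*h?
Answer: 6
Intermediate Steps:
m(A) = 0 (m(A) = -(A - A)/3 = -⅓*0 = 0)
V(K, X) = 6 (V(K, X) = 6 - 1*0 = 6 + 0 = 6)
G(j) = 6
G(-7) + m(-11)*130 = 6 + 0*130 = 6 + 0 = 6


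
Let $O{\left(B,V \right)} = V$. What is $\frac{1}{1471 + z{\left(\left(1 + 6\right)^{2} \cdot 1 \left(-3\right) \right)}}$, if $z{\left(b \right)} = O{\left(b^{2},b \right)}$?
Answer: $\frac{1}{1324} \approx 0.00075529$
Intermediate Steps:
$z{\left(b \right)} = b$
$\frac{1}{1471 + z{\left(\left(1 + 6\right)^{2} \cdot 1 \left(-3\right) \right)}} = \frac{1}{1471 + \left(1 + 6\right)^{2} \cdot 1 \left(-3\right)} = \frac{1}{1471 + 7^{2} \cdot 1 \left(-3\right)} = \frac{1}{1471 + 49 \cdot 1 \left(-3\right)} = \frac{1}{1471 + 49 \left(-3\right)} = \frac{1}{1471 - 147} = \frac{1}{1324}$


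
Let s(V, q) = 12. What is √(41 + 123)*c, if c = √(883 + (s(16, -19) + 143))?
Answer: 2*√42558 ≈ 412.59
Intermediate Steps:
c = √1038 (c = √(883 + (12 + 143)) = √(883 + 155) = √1038 ≈ 32.218)
√(41 + 123)*c = √(41 + 123)*√1038 = √164*√1038 = (2*√41)*√1038 = 2*√42558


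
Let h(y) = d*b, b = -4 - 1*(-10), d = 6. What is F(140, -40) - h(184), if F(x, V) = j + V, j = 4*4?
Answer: -60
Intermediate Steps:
j = 16
b = 6 (b = -4 + 10 = 6)
F(x, V) = 16 + V
h(y) = 36 (h(y) = 6*6 = 36)
F(140, -40) - h(184) = (16 - 40) - 1*36 = -24 - 36 = -60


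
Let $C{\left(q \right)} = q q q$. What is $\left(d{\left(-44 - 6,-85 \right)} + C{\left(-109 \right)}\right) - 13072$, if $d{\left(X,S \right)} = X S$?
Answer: $-1303851$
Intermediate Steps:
$C{\left(q \right)} = q^{3}$ ($C{\left(q \right)} = q^{2} q = q^{3}$)
$d{\left(X,S \right)} = S X$
$\left(d{\left(-44 - 6,-85 \right)} + C{\left(-109 \right)}\right) - 13072 = \left(- 85 \left(-44 - 6\right) + \left(-109\right)^{3}\right) - 13072 = \left(\left(-85\right) \left(-50\right) - 1295029\right) - 13072 = \left(4250 - 1295029\right) - 13072 = -1290779 - 13072 = -1303851$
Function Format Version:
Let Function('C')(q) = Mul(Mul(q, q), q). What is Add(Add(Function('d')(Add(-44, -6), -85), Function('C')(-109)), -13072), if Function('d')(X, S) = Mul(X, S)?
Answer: -1303851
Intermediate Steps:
Function('C')(q) = Pow(q, 3) (Function('C')(q) = Mul(Pow(q, 2), q) = Pow(q, 3))
Function('d')(X, S) = Mul(S, X)
Add(Add(Function('d')(Add(-44, -6), -85), Function('C')(-109)), -13072) = Add(Add(Mul(-85, Add(-44, -6)), Pow(-109, 3)), -13072) = Add(Add(Mul(-85, -50), -1295029), -13072) = Add(Add(4250, -1295029), -13072) = Add(-1290779, -13072) = -1303851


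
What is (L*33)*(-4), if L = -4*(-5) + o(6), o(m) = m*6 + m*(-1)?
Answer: -6600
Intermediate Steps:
o(m) = 5*m (o(m) = 6*m - m = 5*m)
L = 50 (L = -4*(-5) + 5*6 = 20 + 30 = 50)
(L*33)*(-4) = (50*33)*(-4) = 1650*(-4) = -6600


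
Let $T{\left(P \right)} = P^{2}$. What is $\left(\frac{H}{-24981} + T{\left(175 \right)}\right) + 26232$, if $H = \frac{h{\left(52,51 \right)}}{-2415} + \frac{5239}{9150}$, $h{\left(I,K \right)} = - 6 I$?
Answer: $\frac{2092380818814751}{36800760150} \approx 56857.0$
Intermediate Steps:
$H = \frac{1033799}{1473150}$ ($H = \frac{\left(-6\right) 52}{-2415} + \frac{5239}{9150} = \left(-312\right) \left(- \frac{1}{2415}\right) + 5239 \cdot \frac{1}{9150} = \frac{104}{805} + \frac{5239}{9150} = \frac{1033799}{1473150} \approx 0.70176$)
$\left(\frac{H}{-24981} + T{\left(175 \right)}\right) + 26232 = \left(\frac{1033799}{1473150 \left(-24981\right)} + 175^{2}\right) + 26232 = \left(\frac{1033799}{1473150} \left(- \frac{1}{24981}\right) + 30625\right) + 26232 = \left(- \frac{1033799}{36800760150} + 30625\right) + 26232 = \frac{1127023278559951}{36800760150} + 26232 = \frac{2092380818814751}{36800760150}$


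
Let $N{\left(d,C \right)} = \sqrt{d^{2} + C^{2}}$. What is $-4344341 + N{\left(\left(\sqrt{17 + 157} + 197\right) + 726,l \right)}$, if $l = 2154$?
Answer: $-4344341 + \sqrt{5491819 + 1846 \sqrt{174}} \approx -4.342 \cdot 10^{6}$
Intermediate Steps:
$N{\left(d,C \right)} = \sqrt{C^{2} + d^{2}}$
$-4344341 + N{\left(\left(\sqrt{17 + 157} + 197\right) + 726,l \right)} = -4344341 + \sqrt{2154^{2} + \left(\left(\sqrt{17 + 157} + 197\right) + 726\right)^{2}} = -4344341 + \sqrt{4639716 + \left(\left(\sqrt{174} + 197\right) + 726\right)^{2}} = -4344341 + \sqrt{4639716 + \left(\left(197 + \sqrt{174}\right) + 726\right)^{2}} = -4344341 + \sqrt{4639716 + \left(923 + \sqrt{174}\right)^{2}}$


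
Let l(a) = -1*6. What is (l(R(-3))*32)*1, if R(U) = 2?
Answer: -192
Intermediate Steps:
l(a) = -6
(l(R(-3))*32)*1 = -6*32*1 = -192*1 = -192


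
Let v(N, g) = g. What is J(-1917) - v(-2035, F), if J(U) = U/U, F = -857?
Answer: 858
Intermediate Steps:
J(U) = 1
J(-1917) - v(-2035, F) = 1 - 1*(-857) = 1 + 857 = 858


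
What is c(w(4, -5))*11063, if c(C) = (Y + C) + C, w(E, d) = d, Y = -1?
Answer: -121693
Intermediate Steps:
c(C) = -1 + 2*C (c(C) = (-1 + C) + C = -1 + 2*C)
c(w(4, -5))*11063 = (-1 + 2*(-5))*11063 = (-1 - 10)*11063 = -11*11063 = -121693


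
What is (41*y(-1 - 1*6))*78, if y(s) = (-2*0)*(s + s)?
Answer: 0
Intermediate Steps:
y(s) = 0 (y(s) = 0*(2*s) = 0)
(41*y(-1 - 1*6))*78 = (41*0)*78 = 0*78 = 0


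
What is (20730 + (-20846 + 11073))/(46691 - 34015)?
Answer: 10957/12676 ≈ 0.86439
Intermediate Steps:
(20730 + (-20846 + 11073))/(46691 - 34015) = (20730 - 9773)/12676 = 10957*(1/12676) = 10957/12676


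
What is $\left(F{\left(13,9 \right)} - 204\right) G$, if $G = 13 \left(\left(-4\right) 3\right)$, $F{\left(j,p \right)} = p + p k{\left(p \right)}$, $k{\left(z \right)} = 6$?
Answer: $21996$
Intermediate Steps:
$F{\left(j,p \right)} = 7 p$ ($F{\left(j,p \right)} = p + p 6 = p + 6 p = 7 p$)
$G = -156$ ($G = 13 \left(-12\right) = -156$)
$\left(F{\left(13,9 \right)} - 204\right) G = \left(7 \cdot 9 - 204\right) \left(-156\right) = \left(63 - 204\right) \left(-156\right) = \left(-141\right) \left(-156\right) = 21996$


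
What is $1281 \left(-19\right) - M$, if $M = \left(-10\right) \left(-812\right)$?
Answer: $-32459$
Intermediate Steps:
$M = 8120$
$1281 \left(-19\right) - M = 1281 \left(-19\right) - 8120 = -24339 - 8120 = -32459$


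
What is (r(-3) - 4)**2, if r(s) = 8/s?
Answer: 400/9 ≈ 44.444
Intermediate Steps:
(r(-3) - 4)**2 = (8/(-3) - 4)**2 = (8*(-1/3) - 4)**2 = (-8/3 - 4)**2 = (-20/3)**2 = 400/9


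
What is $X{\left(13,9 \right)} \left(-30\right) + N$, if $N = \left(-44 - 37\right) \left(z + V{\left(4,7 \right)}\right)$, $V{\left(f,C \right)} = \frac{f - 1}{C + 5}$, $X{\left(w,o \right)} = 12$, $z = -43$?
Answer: $\frac{12411}{4} \approx 3102.8$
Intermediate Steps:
$V{\left(f,C \right)} = \frac{-1 + f}{5 + C}$
$N = \frac{13851}{4}$ ($N = \left(-44 - 37\right) \left(-43 + \frac{-1 + 4}{5 + 7}\right) = - 81 \left(-43 + \frac{1}{12} \cdot 3\right) = - 81 \left(-43 + \frac{1}{4}\right) = \left(-81\right) \left(- \frac{171}{4}\right) = \frac{13851}{4} \approx 3462.8$)
$X{\left(13,9 \right)} \left(-30\right) + N = 12 \left(-30\right) + \frac{13851}{4} = -360 + \frac{13851}{4} = \frac{12411}{4}$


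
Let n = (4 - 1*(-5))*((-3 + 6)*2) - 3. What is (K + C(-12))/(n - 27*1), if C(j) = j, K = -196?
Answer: -26/3 ≈ -8.6667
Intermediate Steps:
n = 51 (n = (4 + 5)*(3*2) - 3 = 9*6 - 3 = 54 - 3 = 51)
(K + C(-12))/(n - 27*1) = (-196 - 12)/(51 - 27*1) = -208/(51 - 27) = -208/24 = -208*1/24 = -26/3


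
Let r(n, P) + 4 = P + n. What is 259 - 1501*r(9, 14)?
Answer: -28260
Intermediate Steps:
r(n, P) = -4 + P + n (r(n, P) = -4 + (P + n) = -4 + P + n)
259 - 1501*r(9, 14) = 259 - 1501*(-4 + 14 + 9) = 259 - 1501*19 = 259 - 28519 = -28260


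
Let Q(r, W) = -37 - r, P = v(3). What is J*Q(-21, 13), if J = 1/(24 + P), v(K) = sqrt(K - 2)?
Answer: -16/25 ≈ -0.64000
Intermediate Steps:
v(K) = sqrt(-2 + K)
P = 1 (P = sqrt(-2 + 3) = sqrt(1) = 1)
J = 1/25 (J = 1/(24 + 1) = 1/25 ≈ 0.040000)
J*Q(-21, 13) = (-37 - 1*(-21))/25 = (-37 + 21)/25 = (1/25)*(-16) = -16/25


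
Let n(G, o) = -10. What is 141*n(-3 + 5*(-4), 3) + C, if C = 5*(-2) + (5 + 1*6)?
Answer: -1409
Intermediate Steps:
C = 1 (C = -10 + (5 + 6) = -10 + 11 = 1)
141*n(-3 + 5*(-4), 3) + C = 141*(-10) + 1 = -1410 + 1 = -1409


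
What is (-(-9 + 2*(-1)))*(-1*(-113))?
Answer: 1243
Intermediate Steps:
(-(-9 + 2*(-1)))*(-1*(-113)) = -(-9 - 2)*113 = -1*(-11)*113 = 11*113 = 1243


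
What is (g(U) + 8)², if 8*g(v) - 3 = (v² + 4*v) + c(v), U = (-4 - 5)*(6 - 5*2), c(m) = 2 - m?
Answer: 2169729/64 ≈ 33902.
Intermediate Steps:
U = 36 (U = -9*(6 - 10) = -9*(-4) = 36)
g(v) = 5/8 + v²/8 + 3*v/8 (g(v) = 3/8 + ((v² + 4*v) + (2 - v))/8 = 3/8 + (2 + v² + 3*v)/8 = 3/8 + (¼ + v²/8 + 3*v/8) = 5/8 + v²/8 + 3*v/8)
(g(U) + 8)² = ((5/8 + (⅛)*36² + (3/8)*36) + 8)² = ((5/8 + (⅛)*1296 + 27/2) + 8)² = ((5/8 + 162 + 27/2) + 8)² = (1409/8 + 8)² = (1473/8)² = 2169729/64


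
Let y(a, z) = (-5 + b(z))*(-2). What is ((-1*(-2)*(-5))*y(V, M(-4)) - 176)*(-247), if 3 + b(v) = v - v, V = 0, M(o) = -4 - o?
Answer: 82992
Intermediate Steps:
b(v) = -3 (b(v) = -3 + (v - v) = -3 + 0 = -3)
y(a, z) = 16 (y(a, z) = (-5 - 3)*(-2) = -8*(-2) = 16)
((-1*(-2)*(-5))*y(V, M(-4)) - 176)*(-247) = ((-1*(-2)*(-5))*16 - 176)*(-247) = ((2*(-5))*16 - 176)*(-247) = (-10*16 - 176)*(-247) = (-160 - 176)*(-247) = -336*(-247) = 82992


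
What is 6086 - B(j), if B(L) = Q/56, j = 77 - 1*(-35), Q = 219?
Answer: 340597/56 ≈ 6082.1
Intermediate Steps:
j = 112 (j = 77 + 35 = 112)
B(L) = 219/56
6086 - B(j) = 6086 - 1*219/56 = 6086 - 219/56 = 340597/56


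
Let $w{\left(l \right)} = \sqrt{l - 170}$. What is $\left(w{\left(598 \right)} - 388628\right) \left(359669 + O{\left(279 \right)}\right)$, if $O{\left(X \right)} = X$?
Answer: $-139885871344 + 719896 \sqrt{107} \approx -1.3988 \cdot 10^{11}$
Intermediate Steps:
$w{\left(l \right)} = \sqrt{-170 + l}$
$\left(w{\left(598 \right)} - 388628\right) \left(359669 + O{\left(279 \right)}\right) = \left(\sqrt{-170 + 598} - 388628\right) \left(359669 + 279\right) = \left(\sqrt{428} - 388628\right) 359948 = \left(2 \sqrt{107} - 388628\right) 359948 = \left(-388628 + 2 \sqrt{107}\right) 359948 = -139885871344 + 719896 \sqrt{107}$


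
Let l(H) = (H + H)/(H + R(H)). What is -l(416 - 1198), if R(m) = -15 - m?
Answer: -1564/15 ≈ -104.27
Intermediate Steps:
l(H) = -2*H/15 (l(H) = (H + H)/(H + (-15 - H)) = (2*H)/(-15) = (2*H)*(-1/15) = -2*H/15)
-l(416 - 1198) = -(-2)*(416 - 1198)/15 = -(-2)*(-782)/15 = -1*1564/15 = -1564/15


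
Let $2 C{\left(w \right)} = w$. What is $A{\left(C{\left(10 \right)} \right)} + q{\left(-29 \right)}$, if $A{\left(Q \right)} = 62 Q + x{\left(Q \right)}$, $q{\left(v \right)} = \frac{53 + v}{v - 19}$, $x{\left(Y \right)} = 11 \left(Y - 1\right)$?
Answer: $\frac{707}{2} \approx 353.5$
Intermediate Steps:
$C{\left(w \right)} = \frac{w}{2}$
$x{\left(Y \right)} = -11 + 11 Y$ ($x{\left(Y \right)} = 11 \left(-1 + Y\right) = -11 + 11 Y$)
$q{\left(v \right)} = \frac{53 + v}{-19 + v}$
$A{\left(Q \right)} = -11 + 73 Q$ ($A{\left(Q \right)} = 62 Q + \left(-11 + 11 Q\right) = -11 + 73 Q$)
$A{\left(C{\left(10 \right)} \right)} + q{\left(-29 \right)} = \left(-11 + 73 \cdot \frac{1}{2} \cdot 10\right) + \frac{53 - 29}{-19 - 29} = \left(-11 + 73 \cdot 5\right) + \frac{1}{-48} \cdot 24 = \left(-11 + 365\right) - \frac{1}{2} = 354 - \frac{1}{2} = \frac{707}{2}$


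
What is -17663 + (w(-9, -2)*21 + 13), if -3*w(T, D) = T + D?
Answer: -17573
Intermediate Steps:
w(T, D) = -D/3 - T/3 (w(T, D) = -(T + D)/3 = -(D + T)/3 = -D/3 - T/3)
-17663 + (w(-9, -2)*21 + 13) = -17663 + ((-⅓*(-2) - ⅓*(-9))*21 + 13) = -17663 + ((⅔ + 3)*21 + 13) = -17663 + ((11/3)*21 + 13) = -17663 + (77 + 13) = -17663 + 90 = -17573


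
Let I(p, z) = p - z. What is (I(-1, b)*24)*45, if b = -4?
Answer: 3240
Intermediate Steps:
(I(-1, b)*24)*45 = ((-1 - 1*(-4))*24)*45 = ((-1 + 4)*24)*45 = (3*24)*45 = 72*45 = 3240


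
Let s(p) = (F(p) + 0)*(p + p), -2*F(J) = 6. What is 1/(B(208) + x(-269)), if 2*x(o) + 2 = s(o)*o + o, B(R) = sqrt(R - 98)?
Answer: -868874/188735506529 - 4*sqrt(110)/188735506529 ≈ -4.6039e-6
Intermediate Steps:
F(J) = -3 (F(J) = -1/2*6 = -3)
B(R) = sqrt(-98 + R)
s(p) = -6*p (s(p) = (-3 + 0)*(p + p) = -6*p)
x(o) = -1 + o/2 - 3*o**2 (x(o) = -1 + ((-6*o)*o + o)/2 = -1 + (-6*o**2 + o)/2 = -1 + (o - 6*o**2)/2 = -1 + (o/2 - 3*o**2) = -1 + o/2 - 3*o**2)
1/(B(208) + x(-269)) = 1/(sqrt(-98 + 208) + (-1 + (1/2)*(-269) - 3*(-269)**2)) = 1/(sqrt(110) + (-1 - 269/2 - 3*72361)) = 1/(sqrt(110) + (-1 - 269/2 - 217083)) = 1/(sqrt(110) - 434437/2) = 1/(-434437/2 + sqrt(110))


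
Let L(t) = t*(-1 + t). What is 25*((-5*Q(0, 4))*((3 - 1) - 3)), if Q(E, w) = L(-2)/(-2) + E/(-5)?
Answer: -375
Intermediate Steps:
Q(E, w) = -3 - E/5 (Q(E, w) = -2*(-1 - 2)/(-2) + E/(-5) = -2*(-3)*(-1/2) + E*(-1/5) = 6*(-1/2) - E/5 = -3 - E/5)
25*((-5*Q(0, 4))*((3 - 1) - 3)) = 25*((-5*(-3 - 1/5*0))*((3 - 1) - 3)) = 25*((-5*(-3 + 0))*(2 - 3)) = 25*(-5*(-3)*(-1)) = 25*(15*(-1)) = 25*(-15) = -375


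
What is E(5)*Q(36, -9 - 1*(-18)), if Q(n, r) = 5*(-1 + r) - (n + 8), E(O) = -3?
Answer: 12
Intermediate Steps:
Q(n, r) = -13 - n + 5*r (Q(n, r) = (-5 + 5*r) - (8 + n) = (-5 + 5*r) + (-8 - n) = -13 - n + 5*r)
E(5)*Q(36, -9 - 1*(-18)) = -3*(-13 - 1*36 + 5*(-9 - 1*(-18))) = -3*(-13 - 36 + 5*(-9 + 18)) = -3*(-13 - 36 + 5*9) = -3*(-13 - 36 + 45) = -3*(-4) = 12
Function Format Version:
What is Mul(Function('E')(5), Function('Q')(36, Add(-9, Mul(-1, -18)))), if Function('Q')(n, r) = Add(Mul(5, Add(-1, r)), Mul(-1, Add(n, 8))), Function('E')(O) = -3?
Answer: 12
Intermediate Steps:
Function('Q')(n, r) = Add(-13, Mul(-1, n), Mul(5, r)) (Function('Q')(n, r) = Add(Add(-5, Mul(5, r)), Mul(-1, Add(8, n))) = Add(Add(-5, Mul(5, r)), Add(-8, Mul(-1, n))) = Add(-13, Mul(-1, n), Mul(5, r)))
Mul(Function('E')(5), Function('Q')(36, Add(-9, Mul(-1, -18)))) = Mul(-3, Add(-13, Mul(-1, 36), Mul(5, Add(-9, Mul(-1, -18))))) = Mul(-3, Add(-13, -36, Mul(5, Add(-9, 18)))) = Mul(-3, Add(-13, -36, Mul(5, 9))) = Mul(-3, Add(-13, -36, 45)) = Mul(-3, -4) = 12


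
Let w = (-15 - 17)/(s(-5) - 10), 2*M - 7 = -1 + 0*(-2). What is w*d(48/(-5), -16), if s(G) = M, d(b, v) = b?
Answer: -1536/35 ≈ -43.886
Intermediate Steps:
M = 3 (M = 7/2 + (-1 + 0*(-2))/2 = 7/2 + (-1 + 0)/2 = 7/2 + (½)*(-1) = 7/2 - ½ = 3)
s(G) = 3
w = 32/7 (w = (-15 - 17)/(3 - 10) = -32/(-7) = -32*(-⅐) = 32/7 ≈ 4.5714)
w*d(48/(-5), -16) = 32*(48/(-5))/7 = 32*(48*(-⅕))/7 = (32/7)*(-48/5) = -1536/35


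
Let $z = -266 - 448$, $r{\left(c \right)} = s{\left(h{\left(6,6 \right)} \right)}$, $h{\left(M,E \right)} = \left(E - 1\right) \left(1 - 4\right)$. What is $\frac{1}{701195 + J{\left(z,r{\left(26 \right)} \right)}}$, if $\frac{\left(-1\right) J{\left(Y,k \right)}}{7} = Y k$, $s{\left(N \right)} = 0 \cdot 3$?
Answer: $\frac{1}{701195} \approx 1.4261 \cdot 10^{-6}$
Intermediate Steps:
$h{\left(M,E \right)} = 3 - 3 E$ ($h{\left(M,E \right)} = \left(-1 + E\right) \left(-3\right) = 3 - 3 E$)
$s{\left(N \right)} = 0$
$r{\left(c \right)} = 0$
$z = -714$ ($z = -266 - 448 = -714$)
$J{\left(Y,k \right)} = - 7 Y k$
$\frac{1}{701195 + J{\left(z,r{\left(26 \right)} \right)}} = \frac{1}{701195 - \left(-4998\right) 0} = \frac{1}{701195 + 0} = \frac{1}{701195}$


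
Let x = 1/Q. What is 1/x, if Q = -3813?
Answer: -3813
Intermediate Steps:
x = -1/3813 (x = 1/(-3813) = -1/3813 ≈ -0.00026226)
1/x = 1/(-1/3813) = -3813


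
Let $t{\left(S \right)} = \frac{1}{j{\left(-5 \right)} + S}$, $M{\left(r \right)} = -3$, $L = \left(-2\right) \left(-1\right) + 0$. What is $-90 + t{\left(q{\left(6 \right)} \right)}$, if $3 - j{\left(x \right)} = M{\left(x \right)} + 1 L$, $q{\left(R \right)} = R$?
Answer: $- \frac{899}{10} \approx -89.9$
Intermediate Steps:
$L = 2$ ($L = 2 + 0 = 2$)
$j{\left(x \right)} = 4$ ($j{\left(x \right)} = 3 - \left(-3 + 1 \cdot 2\right) = 3 - \left(-3 + 2\right) = 3 - -1 = 3 + 1 = 4$)
$t{\left(S \right)} = \frac{1}{4 + S}$
$-90 + t{\left(q{\left(6 \right)} \right)} = -90 + \frac{1}{4 + 6} = -90 + \frac{1}{10} = - \frac{899}{10}$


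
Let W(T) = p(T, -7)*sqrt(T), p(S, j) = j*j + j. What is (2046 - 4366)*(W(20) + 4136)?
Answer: -9595520 - 194880*sqrt(5) ≈ -1.0031e+7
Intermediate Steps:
p(S, j) = j + j**2 (p(S, j) = j**2 + j = j + j**2)
W(T) = 42*sqrt(T) (W(T) = (-7*(1 - 7))*sqrt(T) = (-7*(-6))*sqrt(T) = 42*sqrt(T))
(2046 - 4366)*(W(20) + 4136) = (2046 - 4366)*(42*sqrt(20) + 4136) = -2320*(42*(2*sqrt(5)) + 4136) = -2320*(84*sqrt(5) + 4136) = -2320*(4136 + 84*sqrt(5)) = -9595520 - 194880*sqrt(5)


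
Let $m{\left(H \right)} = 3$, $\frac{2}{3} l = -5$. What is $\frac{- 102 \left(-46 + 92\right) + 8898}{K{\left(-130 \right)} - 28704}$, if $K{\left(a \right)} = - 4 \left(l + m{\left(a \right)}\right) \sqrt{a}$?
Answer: $- \frac{128984}{880301} - \frac{2103 i \sqrt{130}}{22887826} \approx -0.14652 - 0.0010476 i$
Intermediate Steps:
$l = - \frac{15}{2}$ ($l = \frac{3}{2} \left(-5\right) = - \frac{15}{2} \approx -7.5$)
$K{\left(a \right)} = 18 \sqrt{a}$ ($K{\left(a \right)} = - 4 \left(- \frac{15}{2} + 3\right) \sqrt{a} = \left(-4\right) \left(- \frac{9}{2}\right) \sqrt{a} = 18 \sqrt{a}$)
$\frac{- 102 \left(-46 + 92\right) + 8898}{K{\left(-130 \right)} - 28704} = \frac{- 102 \left(-46 + 92\right) + 8898}{18 \sqrt{-130} - 28704} = \frac{\left(-102\right) 46 + 8898}{18 i \sqrt{130} - 28704} = \frac{-4692 + 8898}{18 i \sqrt{130} - 28704} = \frac{4206}{-28704 + 18 i \sqrt{130}}$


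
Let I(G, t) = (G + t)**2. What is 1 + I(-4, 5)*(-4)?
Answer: -3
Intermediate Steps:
1 + I(-4, 5)*(-4) = 1 + (-4 + 5)**2*(-4) = 1 + 1**2*(-4) = 1 + 1*(-4) = 1 - 4 = -3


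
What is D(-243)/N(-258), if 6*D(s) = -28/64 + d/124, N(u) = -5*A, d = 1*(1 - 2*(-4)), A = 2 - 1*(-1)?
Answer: 181/44640 ≈ 0.0040547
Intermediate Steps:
A = 3 (A = 2 + 1 = 3)
d = 9 (d = 1*(1 + 8) = 1*9 = 9)
N(u) = -15 (N(u) = -5*3 = -15)
D(s) = -181/2976 (D(s) = (-28/64 + 9/124)/6 = (-28*1/64 + 9*(1/124))/6 = (-7/16 + 9/124)/6 = (1/6)*(-181/496) = -181/2976)
D(-243)/N(-258) = -181/2976/(-15) = -181/2976*(-1/15) = 181/44640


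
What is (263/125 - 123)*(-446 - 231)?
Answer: 10230824/125 ≈ 81847.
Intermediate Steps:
(263/125 - 123)*(-446 - 231) = (263*(1/125) - 123)*(-677) = (263/125 - 123)*(-677) = -15112/125*(-677) = 10230824/125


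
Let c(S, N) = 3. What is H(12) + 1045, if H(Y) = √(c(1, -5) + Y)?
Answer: 1045 + √15 ≈ 1048.9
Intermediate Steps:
H(Y) = √(3 + Y)
H(12) + 1045 = √(3 + 12) + 1045 = √15 + 1045 = 1045 + √15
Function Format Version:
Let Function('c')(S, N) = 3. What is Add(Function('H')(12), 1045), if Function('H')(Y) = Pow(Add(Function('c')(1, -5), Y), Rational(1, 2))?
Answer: Add(1045, Pow(15, Rational(1, 2))) ≈ 1048.9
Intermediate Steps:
Function('H')(Y) = Pow(Add(3, Y), Rational(1, 2))
Add(Function('H')(12), 1045) = Add(Pow(Add(3, 12), Rational(1, 2)), 1045) = Add(Pow(15, Rational(1, 2)), 1045) = Add(1045, Pow(15, Rational(1, 2)))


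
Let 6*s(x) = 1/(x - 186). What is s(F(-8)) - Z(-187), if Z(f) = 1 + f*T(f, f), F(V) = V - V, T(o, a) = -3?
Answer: -627193/1116 ≈ -562.00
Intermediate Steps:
F(V) = 0
s(x) = 1/(6*(-186 + x)) (s(x) = 1/(6*(x - 186)) = 1/(6*(-186 + x)))
Z(f) = 1 - 3*f (Z(f) = 1 + f*(-3) = 1 - 3*f)
s(F(-8)) - Z(-187) = 1/(6*(-186 + 0)) - (1 - 3*(-187)) = (1/6)/(-186) - (1 + 561) = (1/6)*(-1/186) - 1*562 = -1/1116 - 562 = -627193/1116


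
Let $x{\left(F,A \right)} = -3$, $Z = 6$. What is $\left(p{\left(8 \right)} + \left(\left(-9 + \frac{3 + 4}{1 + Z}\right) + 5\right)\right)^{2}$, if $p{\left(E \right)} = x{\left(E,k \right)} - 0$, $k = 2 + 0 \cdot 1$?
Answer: $36$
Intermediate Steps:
$k = 2$ ($k = 2 + 0 = 2$)
$p{\left(E \right)} = -3$ ($p{\left(E \right)} = -3 - 0 = -3 + 0 = -3$)
$\left(p{\left(8 \right)} + \left(\left(-9 + \frac{3 + 4}{1 + Z}\right) + 5\right)\right)^{2} = \left(-3 + \left(\left(-9 + \frac{3 + 4}{1 + 6}\right) + 5\right)\right)^{2} = \left(-3 + \left(\left(-9 + \frac{7}{7}\right) + 5\right)\right)^{2} = \left(-3 + \left(\left(-9 + 7 \cdot \frac{1}{7}\right) + 5\right)\right)^{2} = \left(-3 + \left(\left(-9 + 1\right) + 5\right)\right)^{2} = \left(-3 + \left(-8 + 5\right)\right)^{2} = \left(-3 - 3\right)^{2} = \left(-6\right)^{2} = 36$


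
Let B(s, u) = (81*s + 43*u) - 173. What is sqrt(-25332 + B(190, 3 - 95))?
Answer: I*sqrt(14071) ≈ 118.62*I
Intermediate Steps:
B(s, u) = -173 + 43*u + 81*s (B(s, u) = (43*u + 81*s) - 173 = -173 + 43*u + 81*s)
sqrt(-25332 + B(190, 3 - 95)) = sqrt(-25332 + (-173 + 43*(3 - 95) + 81*190)) = sqrt(-25332 + (-173 + 43*(-92) + 15390)) = sqrt(-25332 + (-173 - 3956 + 15390)) = sqrt(-25332 + 11261) = sqrt(-14071) = I*sqrt(14071)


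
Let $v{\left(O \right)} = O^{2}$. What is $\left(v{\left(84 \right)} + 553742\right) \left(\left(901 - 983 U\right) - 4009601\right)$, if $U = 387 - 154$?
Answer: $-2376515555722$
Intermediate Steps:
$U = 233$
$\left(v{\left(84 \right)} + 553742\right) \left(\left(901 - 983 U\right) - 4009601\right) = \left(84^{2} + 553742\right) \left(\left(901 - 229039\right) - 4009601\right) = \left(7056 + 553742\right) \left(\left(901 - 229039\right) - 4009601\right) = 560798 \left(-228138 - 4009601\right) = 560798 \left(-4237739\right) = -2376515555722$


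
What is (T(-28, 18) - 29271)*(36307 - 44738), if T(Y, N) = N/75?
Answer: 6169544439/25 ≈ 2.4678e+8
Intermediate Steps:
T(Y, N) = N/75 (T(Y, N) = N*(1/75) = N/75)
(T(-28, 18) - 29271)*(36307 - 44738) = ((1/75)*18 - 29271)*(36307 - 44738) = (6/25 - 29271)*(-8431) = -731769/25*(-8431) = 6169544439/25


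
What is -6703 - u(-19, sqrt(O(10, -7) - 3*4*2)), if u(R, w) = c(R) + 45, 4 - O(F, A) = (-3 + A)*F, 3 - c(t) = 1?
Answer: -6750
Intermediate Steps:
c(t) = 2 (c(t) = 3 - 1*1 = 3 - 1 = 2)
O(F, A) = 4 - F*(-3 + A) (O(F, A) = 4 - (-3 + A)*F = 4 - F*(-3 + A))
u(R, w) = 47 (u(R, w) = 2 + 45 = 47)
-6703 - u(-19, sqrt(O(10, -7) - 3*4*2)) = -6703 - 1*47 = -6703 - 47 = -6750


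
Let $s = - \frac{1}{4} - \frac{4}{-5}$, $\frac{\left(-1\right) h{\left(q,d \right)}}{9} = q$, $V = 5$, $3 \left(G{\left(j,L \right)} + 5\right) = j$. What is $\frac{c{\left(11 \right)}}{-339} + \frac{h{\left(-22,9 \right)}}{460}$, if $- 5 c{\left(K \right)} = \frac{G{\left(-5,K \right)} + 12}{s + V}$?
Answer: $\frac{11190533}{25964010} \approx 0.431$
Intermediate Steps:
$G{\left(j,L \right)} = -5 + \frac{j}{3}$
$h{\left(q,d \right)} = - 9 q$
$s = \frac{11}{20}$ ($s = \left(-1\right) \frac{1}{4} - - \frac{4}{5} = - \frac{1}{4} + \frac{4}{5} = \frac{11}{20} \approx 0.55$)
$c{\left(K \right)} = - \frac{64}{333}$ ($c{\left(K \right)} = - \frac{\left(\left(-5 + \frac{1}{3} \left(-5\right)\right) + 12\right) \frac{1}{\frac{11}{20} + 5}}{5} = - \frac{\left(\left(-5 - \frac{5}{3}\right) + 12\right) \frac{1}{\frac{111}{20}}}{5} = - \frac{\left(- \frac{20}{3} + 12\right) \frac{20}{111}}{5} = - \frac{\frac{16}{3} \cdot \frac{20}{111}}{5} = \left(- \frac{1}{5}\right) \frac{320}{333} = - \frac{64}{333}$)
$\frac{c{\left(11 \right)}}{-339} + \frac{h{\left(-22,9 \right)}}{460} = - \frac{64}{333 \left(-339\right)} + \frac{\left(-9\right) \left(-22\right)}{460} = \left(- \frac{64}{333}\right) \left(- \frac{1}{339}\right) + 198 \cdot \frac{1}{460} = \frac{64}{112887} + \frac{99}{230} = \frac{11190533}{25964010}$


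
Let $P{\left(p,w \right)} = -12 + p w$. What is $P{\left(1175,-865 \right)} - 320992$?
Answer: $-1337379$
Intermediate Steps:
$P{\left(1175,-865 \right)} - 320992 = \left(-12 + 1175 \left(-865\right)\right) - 320992 = \left(-12 - 1016375\right) - 320992 = -1016387 - 320992 = -1337379$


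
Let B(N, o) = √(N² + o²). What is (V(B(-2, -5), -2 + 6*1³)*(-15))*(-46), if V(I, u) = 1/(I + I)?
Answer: 345*√29/29 ≈ 64.065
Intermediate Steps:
V(I, u) = 1/(2*I)
(V(B(-2, -5), -2 + 6*1³)*(-15))*(-46) = ((1/(2*(√((-2)² + (-5)²))))*(-15))*(-46) = ((1/(2*(√(4 + 25))))*(-15))*(-46) = ((1/(2*(√29)))*(-15))*(-46) = (((√29/29)/2)*(-15))*(-46) = ((√29/58)*(-15))*(-46) = -15*√29/58*(-46) = 345*√29/29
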